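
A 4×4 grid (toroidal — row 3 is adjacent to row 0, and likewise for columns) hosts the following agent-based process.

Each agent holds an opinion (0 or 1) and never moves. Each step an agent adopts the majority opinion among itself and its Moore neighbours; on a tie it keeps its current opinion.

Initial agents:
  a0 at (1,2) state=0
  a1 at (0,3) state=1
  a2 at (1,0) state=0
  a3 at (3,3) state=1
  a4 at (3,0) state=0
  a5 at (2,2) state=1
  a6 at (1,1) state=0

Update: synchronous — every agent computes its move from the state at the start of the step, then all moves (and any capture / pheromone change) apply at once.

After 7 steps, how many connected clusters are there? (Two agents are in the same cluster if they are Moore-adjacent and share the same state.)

t=1: a0@(1,2):0 a1@(0,3):0 a2@(1,0):0 a3@(3,3):1 a4@(3,0):1 a5@(2,2):1 a6@(1,1):0
t=2: (unchanged — steady state)

2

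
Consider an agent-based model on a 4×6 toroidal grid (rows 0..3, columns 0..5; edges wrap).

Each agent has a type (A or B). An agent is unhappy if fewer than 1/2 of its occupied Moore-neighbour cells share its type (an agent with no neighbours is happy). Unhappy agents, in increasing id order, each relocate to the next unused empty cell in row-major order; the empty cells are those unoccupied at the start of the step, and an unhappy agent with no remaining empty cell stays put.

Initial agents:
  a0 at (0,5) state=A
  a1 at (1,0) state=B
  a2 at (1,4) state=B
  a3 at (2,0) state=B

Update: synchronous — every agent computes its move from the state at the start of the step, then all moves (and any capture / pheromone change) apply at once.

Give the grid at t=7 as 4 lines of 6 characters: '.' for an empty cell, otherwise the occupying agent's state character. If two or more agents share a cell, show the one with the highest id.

t=1: a0@(0,0):A a1@(1,0):B a2@(0,1):B a3@(2,0):B
t=2: a0@(0,2):A a1@(1,0):B a2@(0,1):B a3@(2,0):B
t=3: a0@(0,0):A a1@(1,0):B a2@(0,1):B a3@(2,0):B
t=4: a0@(0,2):A a1@(1,0):B a2@(0,1):B a3@(2,0):B
t=5: a0@(0,0):A a1@(1,0):B a2@(0,1):B a3@(2,0):B
t=6: a0@(0,2):A a1@(1,0):B a2@(0,1):B a3@(2,0):B
t=7: a0@(0,0):A a1@(1,0):B a2@(0,1):B a3@(2,0):B

AB....
B.....
B.....
......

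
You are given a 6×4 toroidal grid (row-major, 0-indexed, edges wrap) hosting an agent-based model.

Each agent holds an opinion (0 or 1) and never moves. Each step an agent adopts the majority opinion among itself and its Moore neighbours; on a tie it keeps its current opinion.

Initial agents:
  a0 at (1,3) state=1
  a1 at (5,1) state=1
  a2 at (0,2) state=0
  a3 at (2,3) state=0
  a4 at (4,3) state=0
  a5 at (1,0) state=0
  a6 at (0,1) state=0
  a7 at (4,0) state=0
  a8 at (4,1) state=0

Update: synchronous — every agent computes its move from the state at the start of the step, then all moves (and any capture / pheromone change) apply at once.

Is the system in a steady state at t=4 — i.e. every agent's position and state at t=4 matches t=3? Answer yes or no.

t=1: a0@(1,3):0 a1@(5,1):0 a2@(0,2):0 a3@(2,3):0 a4@(4,3):0 a5@(1,0):0 a6@(0,1):0 a7@(4,0):0 a8@(4,1):0
t=2: (unchanged — steady state)

yes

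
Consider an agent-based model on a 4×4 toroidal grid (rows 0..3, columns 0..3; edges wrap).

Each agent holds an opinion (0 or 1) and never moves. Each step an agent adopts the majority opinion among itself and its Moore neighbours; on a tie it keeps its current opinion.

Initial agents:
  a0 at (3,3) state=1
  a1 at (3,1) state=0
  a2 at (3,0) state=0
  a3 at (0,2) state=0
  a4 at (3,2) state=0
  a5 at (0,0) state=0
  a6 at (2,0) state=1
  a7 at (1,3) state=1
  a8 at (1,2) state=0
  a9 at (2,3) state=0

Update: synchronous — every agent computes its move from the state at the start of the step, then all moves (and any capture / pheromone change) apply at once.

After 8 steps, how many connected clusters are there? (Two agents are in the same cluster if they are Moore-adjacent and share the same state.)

1

t=1: a0@(3,3):0 a1@(3,1):0 a2@(3,0):0 a3@(0,2):0 a4@(3,2):0 a5@(0,0):0 a6@(2,0):1 a7@(1,3):0 a8@(1,2):0 a9@(2,3):0
t=2: a0@(3,3):0 a1@(3,1):0 a2@(3,0):0 a3@(0,2):0 a4@(3,2):0 a5@(0,0):0 a6@(2,0):0 a7@(1,3):0 a8@(1,2):0 a9@(2,3):0
t=3: (unchanged — steady state)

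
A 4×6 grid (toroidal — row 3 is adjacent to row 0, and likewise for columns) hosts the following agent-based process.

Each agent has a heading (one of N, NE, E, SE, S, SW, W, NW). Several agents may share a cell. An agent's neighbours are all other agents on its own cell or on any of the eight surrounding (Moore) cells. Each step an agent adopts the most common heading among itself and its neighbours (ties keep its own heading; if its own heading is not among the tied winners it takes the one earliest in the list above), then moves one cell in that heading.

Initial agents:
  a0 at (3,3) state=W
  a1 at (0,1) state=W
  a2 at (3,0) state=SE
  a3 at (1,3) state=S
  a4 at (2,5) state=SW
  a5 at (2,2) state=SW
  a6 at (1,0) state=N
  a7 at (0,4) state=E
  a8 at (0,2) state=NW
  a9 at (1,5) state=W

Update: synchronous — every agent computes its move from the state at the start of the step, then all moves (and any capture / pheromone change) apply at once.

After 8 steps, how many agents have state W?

10

t=1: a0@(3,2):W a1@(0,0):W a2@(0,1):SE a3@(2,3):S a4@(3,4):SW a5@(3,1):SW a6@(1,5):W a7@(0,3):W a8@(0,1):W a9@(1,4):W
t=2: a0@(3,1):W a1@(0,5):W a2@(0,0):W a3@(2,2):W a4@(0,3):SW a5@(3,0):W a6@(1,4):W a7@(0,2):W a8@(0,0):W a9@(1,3):W
t=3: a0@(3,0):W a1@(0,4):W a2@(0,5):W a3@(2,1):W a4@(0,2):W a5@(3,5):W a6@(1,3):W a7@(0,1):W a8@(0,5):W a9@(1,2):W
t=4: a0@(3,5):W a1@(0,3):W a2@(0,4):W a3@(2,0):W a4@(0,1):W a5@(3,4):W a6@(1,2):W a7@(0,0):W a8@(0,4):W a9@(1,1):W
t=5: a0@(3,4):W a1@(0,2):W a2@(0,3):W a3@(2,5):W a4@(0,0):W a5@(3,3):W a6@(1,1):W a7@(0,5):W a8@(0,3):W a9@(1,0):W
t=6: a0@(3,3):W a1@(0,1):W a2@(0,2):W a3@(2,4):W a4@(0,5):W a5@(3,2):W a6@(1,0):W a7@(0,4):W a8@(0,2):W a9@(1,5):W
t=7: a0@(3,2):W a1@(0,0):W a2@(0,1):W a3@(2,3):W a4@(0,4):W a5@(3,1):W a6@(1,5):W a7@(0,3):W a8@(0,1):W a9@(1,4):W
t=8: a0@(3,1):W a1@(0,5):W a2@(0,0):W a3@(2,2):W a4@(0,3):W a5@(3,0):W a6@(1,4):W a7@(0,2):W a8@(0,0):W a9@(1,3):W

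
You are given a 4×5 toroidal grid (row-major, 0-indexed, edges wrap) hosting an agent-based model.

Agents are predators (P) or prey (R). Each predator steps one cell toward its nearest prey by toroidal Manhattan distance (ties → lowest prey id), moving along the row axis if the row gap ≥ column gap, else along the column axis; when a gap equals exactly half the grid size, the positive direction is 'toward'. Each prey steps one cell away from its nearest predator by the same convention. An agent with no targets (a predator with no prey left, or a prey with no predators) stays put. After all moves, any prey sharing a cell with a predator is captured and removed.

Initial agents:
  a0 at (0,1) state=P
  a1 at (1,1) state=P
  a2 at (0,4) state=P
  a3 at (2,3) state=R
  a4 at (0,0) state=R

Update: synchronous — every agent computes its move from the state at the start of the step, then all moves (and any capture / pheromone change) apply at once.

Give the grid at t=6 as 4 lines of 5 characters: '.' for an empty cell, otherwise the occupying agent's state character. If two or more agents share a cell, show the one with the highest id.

t=1: a0@(0,0):P a1@(0,1):P a2@(0,0):P a3@(2,4):R a4@(0,4):R
t=2: a0@(0,4):P a1@(0,0):P a2@(0,4):P a3@(1,4):R a4@(0,3):R
t=3: a0@(1,4):P a1@(1,0):P a2@(1,4):P a3@(2,4):R a4@(0,2):R
t=4: a0@(2,4):P a1@(2,0):P a2@(2,4):P a3@(3,4):R a4@(0,1):R
t=5: a0@(3,4):P a1@(3,0):P a2@(3,4):P a3@(0,4):R a4@(3,1):R
t=6: a0@(0,4):P a1@(3,1):P a2@(0,4):P a3@(1,4):R a4@(3,2):R

....P
....R
.....
.PR..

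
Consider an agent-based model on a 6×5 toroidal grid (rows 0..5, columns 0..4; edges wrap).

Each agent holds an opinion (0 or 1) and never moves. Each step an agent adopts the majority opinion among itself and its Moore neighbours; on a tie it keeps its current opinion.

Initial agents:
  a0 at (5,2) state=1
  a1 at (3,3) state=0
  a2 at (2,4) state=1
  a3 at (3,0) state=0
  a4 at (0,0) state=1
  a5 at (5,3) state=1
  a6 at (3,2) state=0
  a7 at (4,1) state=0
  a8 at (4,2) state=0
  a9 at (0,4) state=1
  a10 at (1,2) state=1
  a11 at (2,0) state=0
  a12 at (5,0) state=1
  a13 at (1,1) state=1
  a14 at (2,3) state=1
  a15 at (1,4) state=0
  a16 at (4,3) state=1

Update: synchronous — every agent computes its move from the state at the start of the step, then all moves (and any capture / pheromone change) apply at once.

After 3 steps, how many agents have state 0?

7

t=1: a0@(5,2):1 a1@(3,3):0 a2@(2,4):0 a3@(3,0):0 a4@(0,0):1 a5@(5,3):1 a6@(3,2):0 a7@(4,1):0 a8@(4,2):0 a9@(0,4):1 a10@(1,2):1 a11@(2,0):0 a12@(5,0):1 a13@(1,1):1 a14@(2,3):1 a15@(1,4):1 a16@(4,3):1
t=2: (unchanged — steady state)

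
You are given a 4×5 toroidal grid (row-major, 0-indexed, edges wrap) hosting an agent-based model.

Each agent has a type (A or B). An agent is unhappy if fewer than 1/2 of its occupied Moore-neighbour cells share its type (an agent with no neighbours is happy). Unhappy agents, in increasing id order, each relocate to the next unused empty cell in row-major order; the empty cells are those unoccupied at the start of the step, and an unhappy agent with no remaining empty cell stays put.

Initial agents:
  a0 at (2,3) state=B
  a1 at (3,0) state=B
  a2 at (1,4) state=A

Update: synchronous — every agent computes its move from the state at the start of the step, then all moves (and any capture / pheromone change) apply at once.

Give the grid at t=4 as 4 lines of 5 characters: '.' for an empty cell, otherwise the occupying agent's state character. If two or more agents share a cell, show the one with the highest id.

t=1: a0@(0,0):B a1@(3,0):B a2@(0,1):A
t=2: a0@(0,0):B a1@(3,0):B a2@(0,2):A
t=3: (unchanged — steady state)

B.A..
.....
.....
B....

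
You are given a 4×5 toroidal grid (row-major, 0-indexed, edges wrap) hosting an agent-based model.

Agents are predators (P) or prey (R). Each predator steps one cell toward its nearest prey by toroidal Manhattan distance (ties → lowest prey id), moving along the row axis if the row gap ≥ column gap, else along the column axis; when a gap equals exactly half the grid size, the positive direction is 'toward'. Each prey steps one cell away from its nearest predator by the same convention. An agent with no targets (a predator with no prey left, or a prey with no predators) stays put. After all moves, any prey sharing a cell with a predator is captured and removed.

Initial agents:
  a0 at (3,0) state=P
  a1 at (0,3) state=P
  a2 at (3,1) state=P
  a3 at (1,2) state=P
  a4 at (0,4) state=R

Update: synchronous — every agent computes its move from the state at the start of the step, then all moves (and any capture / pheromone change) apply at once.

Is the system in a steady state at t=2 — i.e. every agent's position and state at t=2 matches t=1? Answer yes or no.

yes

t=1: a0@(0,0):P a1@(0,4):P a2@(3,0):P a3@(1,3):P
t=2: (unchanged — steady state)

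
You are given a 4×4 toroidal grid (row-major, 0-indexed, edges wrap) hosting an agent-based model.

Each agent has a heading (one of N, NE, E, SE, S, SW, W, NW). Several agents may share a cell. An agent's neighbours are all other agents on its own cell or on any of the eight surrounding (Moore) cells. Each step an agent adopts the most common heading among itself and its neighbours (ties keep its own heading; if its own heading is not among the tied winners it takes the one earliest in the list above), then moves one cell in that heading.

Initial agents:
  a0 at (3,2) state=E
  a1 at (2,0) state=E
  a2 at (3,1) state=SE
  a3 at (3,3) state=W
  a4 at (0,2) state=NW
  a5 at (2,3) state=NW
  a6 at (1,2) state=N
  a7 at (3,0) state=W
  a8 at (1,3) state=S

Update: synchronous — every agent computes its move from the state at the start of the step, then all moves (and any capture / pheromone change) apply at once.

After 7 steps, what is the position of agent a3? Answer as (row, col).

(1, 0)

t=1: a0@(2,1):NW a1@(2,3):W a2@(3,2):E a3@(3,2):W a4@(3,1):NW a5@(2,0):E a6@(0,1):NW a7@(3,3):W a8@(0,2):NW
t=2: a0@(1,0):NW a1@(2,2):W a2@(2,1):NW a3@(2,1):NW a4@(2,0):NW a5@(2,3):W a6@(3,0):NW a7@(3,2):W a8@(3,1):NW
t=3: a0@(0,3):NW a1@(2,1):W a2@(1,0):NW a3@(1,0):NW a4@(1,3):NW a5@(2,2):W a6@(2,3):NW a7@(3,1):W a8@(2,0):NW
t=4: a0@(3,2):NW a1@(2,0):W a2@(0,3):NW a3@(0,3):NW a4@(0,2):NW a5@(2,1):W a6@(1,2):NW a7@(3,0):W a8@(1,3):NW
t=5: a0@(2,1):NW a1@(2,3):W a2@(3,2):NW a3@(3,2):NW a4@(3,1):NW a5@(2,0):W a6@(0,1):NW a7@(3,3):W a8@(0,2):NW
t=6: a0@(1,0):NW a1@(2,2):W a2@(2,1):NW a3@(2,1):NW a4@(2,0):NW a5@(2,3):W a6@(3,0):NW a7@(3,2):W a8@(3,1):NW
t=7: a0@(0,3):NW a1@(2,1):W a2@(1,0):NW a3@(1,0):NW a4@(1,3):NW a5@(2,2):W a6@(2,3):NW a7@(3,1):W a8@(2,0):NW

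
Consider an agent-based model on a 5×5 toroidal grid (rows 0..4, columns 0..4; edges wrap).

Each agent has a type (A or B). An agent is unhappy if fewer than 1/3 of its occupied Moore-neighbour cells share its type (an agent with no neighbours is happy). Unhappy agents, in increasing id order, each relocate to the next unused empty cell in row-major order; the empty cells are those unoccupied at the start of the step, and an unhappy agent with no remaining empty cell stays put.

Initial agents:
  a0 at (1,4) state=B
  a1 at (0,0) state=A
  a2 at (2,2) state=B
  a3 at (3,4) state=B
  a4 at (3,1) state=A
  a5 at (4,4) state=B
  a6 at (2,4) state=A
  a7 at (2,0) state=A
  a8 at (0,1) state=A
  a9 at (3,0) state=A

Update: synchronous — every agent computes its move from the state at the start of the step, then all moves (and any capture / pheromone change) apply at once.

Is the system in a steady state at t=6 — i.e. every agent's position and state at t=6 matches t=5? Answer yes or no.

yes

t=1: a0@(0,2):B a1@(0,0):A a2@(0,3):B a3@(0,4):B a4@(3,1):A a5@(4,4):B a6@(2,4):A a7@(2,0):A a8@(0,1):A a9@(3,0):A
t=2: (unchanged — steady state)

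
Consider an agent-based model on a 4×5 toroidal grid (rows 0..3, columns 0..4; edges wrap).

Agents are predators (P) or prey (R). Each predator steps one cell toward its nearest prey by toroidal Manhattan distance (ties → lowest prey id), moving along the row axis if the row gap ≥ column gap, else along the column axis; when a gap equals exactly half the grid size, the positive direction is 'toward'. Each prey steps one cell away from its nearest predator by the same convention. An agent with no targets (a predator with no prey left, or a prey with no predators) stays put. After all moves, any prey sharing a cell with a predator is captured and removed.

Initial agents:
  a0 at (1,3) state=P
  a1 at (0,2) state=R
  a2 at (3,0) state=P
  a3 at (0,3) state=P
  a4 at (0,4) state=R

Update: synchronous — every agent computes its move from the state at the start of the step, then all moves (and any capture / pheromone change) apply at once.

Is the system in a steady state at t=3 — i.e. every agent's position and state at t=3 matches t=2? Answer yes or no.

yes

t=1: a0@(0,3):P a1@(0,1):R a2@(0,0):P a3@(0,2):P
t=2: a0@(0,2):P a2@(0,1):P a3@(0,1):P
t=3: (unchanged — steady state)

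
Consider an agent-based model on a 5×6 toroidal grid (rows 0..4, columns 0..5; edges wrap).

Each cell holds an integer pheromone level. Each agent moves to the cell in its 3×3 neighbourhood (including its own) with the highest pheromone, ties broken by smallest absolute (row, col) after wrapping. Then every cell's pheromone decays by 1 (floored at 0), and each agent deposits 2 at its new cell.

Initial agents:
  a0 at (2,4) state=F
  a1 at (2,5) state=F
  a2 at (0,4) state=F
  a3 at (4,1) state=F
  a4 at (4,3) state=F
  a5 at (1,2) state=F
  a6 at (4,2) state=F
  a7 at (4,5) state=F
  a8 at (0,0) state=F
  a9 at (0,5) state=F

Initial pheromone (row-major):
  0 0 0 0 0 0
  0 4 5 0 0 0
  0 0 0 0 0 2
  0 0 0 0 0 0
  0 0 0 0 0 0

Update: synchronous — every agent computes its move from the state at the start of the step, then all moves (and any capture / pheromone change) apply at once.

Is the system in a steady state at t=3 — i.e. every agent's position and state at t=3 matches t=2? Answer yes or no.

t=1: a0@(2,5) a1@(2,5) a2@(0,3) a3@(0,0) a4@(0,2) a5@(1,2) a6@(0,1) a7@(0,0) a8@(1,1) a9@(0,0) | pheromone: 6 2 2 2 0 0 / 0 5 6 0 0 0 / 0 0 0 0 0 5 / 0 0 0 0 0 0 / 0 0 0 0 0 0
t=2: a0@(2,5) a1@(2,5) a2@(1,2) a3@(0,0) a4@(1,2) a5@(1,2) a6@(0,0) a7@(0,0) a8@(0,0) a9@(0,0) | pheromone: 15 1 1 1 0 0 / 0 4 11 0 0 0 / 0 0 0 0 0 8 / 0 0 0 0 0 0 / 0 0 0 0 0 0
t=3: a0@(2,5) a1@(2,5) a2@(1,2) a3@(0,0) a4@(1,2) a5@(1,2) a6@(0,0) a7@(0,0) a8@(0,0) a9@(0,0) | pheromone: 24 0 0 0 0 0 / 0 3 16 0 0 0 / 0 0 0 0 0 11 / 0 0 0 0 0 0 / 0 0 0 0 0 0

yes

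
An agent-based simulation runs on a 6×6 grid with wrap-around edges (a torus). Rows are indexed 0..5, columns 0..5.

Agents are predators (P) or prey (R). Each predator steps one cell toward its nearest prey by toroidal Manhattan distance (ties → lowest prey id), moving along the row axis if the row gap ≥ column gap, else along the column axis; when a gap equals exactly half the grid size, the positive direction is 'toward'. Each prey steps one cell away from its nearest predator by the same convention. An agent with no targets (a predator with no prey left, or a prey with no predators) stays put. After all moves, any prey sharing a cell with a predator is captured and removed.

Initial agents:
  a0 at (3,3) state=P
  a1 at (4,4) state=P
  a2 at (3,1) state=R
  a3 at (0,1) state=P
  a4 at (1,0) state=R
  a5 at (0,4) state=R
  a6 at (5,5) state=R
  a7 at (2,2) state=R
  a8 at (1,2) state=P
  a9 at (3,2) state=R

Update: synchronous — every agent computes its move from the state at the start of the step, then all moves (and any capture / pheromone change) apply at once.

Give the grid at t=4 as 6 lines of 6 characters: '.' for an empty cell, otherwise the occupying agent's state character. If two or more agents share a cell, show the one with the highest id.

......
.....R
....P.
P..RRP
......
......

t=1: a0@(3,2):P a1@(5,4):P a2@(3,0):R a3@(1,1):P a4@(2,0):R a5@(1,4):R a6@(0,5):R a8@(2,2):P a9@(3,1):R
t=2: a0@(3,1):P a1@(0,4):P a2@(3,5):R a3@(2,1):P a4@(3,0):R a5@(2,4):R a6@(1,5):R a8@(2,1):P a9@(3,0):R
t=3: a0@(3,0):P a1@(1,4):P a2@(3,4):R a3@(3,1):P a4@(3,5):R a5@(3,4):R a6@(2,5):R a8@(3,1):P a9@(3,5):R
t=4: a0@(3,5):P a1@(2,4):P a2@(3,3):R a3@(3,0):P a4@(3,4):R a5@(3,3):R a6@(1,5):R a8@(3,0):P a9@(3,4):R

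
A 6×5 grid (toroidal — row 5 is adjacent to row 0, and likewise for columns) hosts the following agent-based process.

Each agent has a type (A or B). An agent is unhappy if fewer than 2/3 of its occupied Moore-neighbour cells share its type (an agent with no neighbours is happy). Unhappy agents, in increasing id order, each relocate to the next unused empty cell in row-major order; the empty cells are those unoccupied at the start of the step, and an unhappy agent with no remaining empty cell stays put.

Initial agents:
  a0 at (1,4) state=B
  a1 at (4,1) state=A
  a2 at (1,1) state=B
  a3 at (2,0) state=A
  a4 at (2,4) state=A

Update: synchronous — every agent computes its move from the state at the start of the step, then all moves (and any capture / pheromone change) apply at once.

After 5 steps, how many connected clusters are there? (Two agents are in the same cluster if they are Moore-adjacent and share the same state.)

t=1: a0@(0,0):B a1@(4,1):A a2@(0,1):B a3@(0,2):A a4@(0,3):A
t=2: a0@(0,0):B a1@(4,1):A a2@(0,4):B a3@(1,0):A a4@(0,3):A
t=3: a0@(0,1):B a1@(4,1):A a2@(0,2):B a3@(1,1):A a4@(1,2):A
t=4: a0@(0,0):B a1@(4,1):A a2@(0,3):B a3@(0,4):A a4@(1,0):A
t=5: a0@(0,1):B a1@(4,1):A a2@(0,2):B a3@(1,1):A a4@(1,2):A

3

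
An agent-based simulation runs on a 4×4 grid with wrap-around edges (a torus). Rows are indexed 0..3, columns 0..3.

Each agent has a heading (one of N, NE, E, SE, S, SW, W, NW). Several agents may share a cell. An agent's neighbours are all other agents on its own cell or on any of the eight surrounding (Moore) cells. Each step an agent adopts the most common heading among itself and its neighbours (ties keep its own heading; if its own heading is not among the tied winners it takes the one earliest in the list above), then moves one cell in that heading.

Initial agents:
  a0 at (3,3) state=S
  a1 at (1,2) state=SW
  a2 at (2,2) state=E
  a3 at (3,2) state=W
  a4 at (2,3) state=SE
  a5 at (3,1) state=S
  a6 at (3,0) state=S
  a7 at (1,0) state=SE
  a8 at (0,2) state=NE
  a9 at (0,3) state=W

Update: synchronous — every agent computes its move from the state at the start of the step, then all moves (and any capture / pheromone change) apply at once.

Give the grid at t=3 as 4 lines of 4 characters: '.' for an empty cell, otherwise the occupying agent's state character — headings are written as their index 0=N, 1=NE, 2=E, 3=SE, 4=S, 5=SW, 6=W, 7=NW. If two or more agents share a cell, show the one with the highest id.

..4.
444.
4444
..4.

t=1: a0@(0,3):S a1@(2,1):SW a2@(3,2):S a3@(3,1):W a4@(3,0):SE a5@(0,1):S a6@(0,0):S a7@(2,1):SE a8@(1,2):S a9@(0,2):W
t=2: a0@(1,3):S a1@(3,2):SE a2@(0,2):S a3@(0,1):S a4@(0,0):S a5@(1,1):S a6@(1,0):S a7@(3,2):SE a8@(2,2):S a9@(1,2):S
t=3: a0@(2,3):S a1@(0,2):S a2@(1,2):S a3@(1,1):S a4@(1,0):S a5@(2,1):S a6@(2,0):S a7@(0,2):S a8@(3,2):S a9@(2,2):S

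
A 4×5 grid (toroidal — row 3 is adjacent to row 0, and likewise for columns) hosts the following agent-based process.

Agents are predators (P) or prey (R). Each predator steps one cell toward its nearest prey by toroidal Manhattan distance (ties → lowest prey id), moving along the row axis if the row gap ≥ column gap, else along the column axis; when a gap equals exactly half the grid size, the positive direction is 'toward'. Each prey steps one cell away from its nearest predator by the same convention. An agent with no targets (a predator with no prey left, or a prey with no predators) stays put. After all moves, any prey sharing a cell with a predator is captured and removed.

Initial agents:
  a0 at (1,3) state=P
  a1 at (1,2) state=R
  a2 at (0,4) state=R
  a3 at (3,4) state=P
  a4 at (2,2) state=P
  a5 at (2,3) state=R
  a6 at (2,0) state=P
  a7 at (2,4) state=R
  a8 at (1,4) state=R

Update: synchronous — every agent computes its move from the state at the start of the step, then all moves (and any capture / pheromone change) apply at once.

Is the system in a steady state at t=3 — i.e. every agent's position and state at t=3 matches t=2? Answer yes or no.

no

t=1: a0@(1,2):P a1@(1,1):R a2@(1,4):R a3@(0,4):P a4@(1,2):P a5@(3,3):R a6@(2,4):P a7@(1,4):R a8@(1,0):R
t=2: a0@(1,1):P a1@(1,0):R a2@(2,4):R a3@(1,4):P a4@(1,1):P a5@(2,3):R a6@(1,4):P a7@(2,4):R
t=3: a0@(1,0):P a1@(1,4):R a2@(3,4):R a3@(1,0):P a4@(1,0):P a5@(3,3):R a6@(1,0):P a7@(3,4):R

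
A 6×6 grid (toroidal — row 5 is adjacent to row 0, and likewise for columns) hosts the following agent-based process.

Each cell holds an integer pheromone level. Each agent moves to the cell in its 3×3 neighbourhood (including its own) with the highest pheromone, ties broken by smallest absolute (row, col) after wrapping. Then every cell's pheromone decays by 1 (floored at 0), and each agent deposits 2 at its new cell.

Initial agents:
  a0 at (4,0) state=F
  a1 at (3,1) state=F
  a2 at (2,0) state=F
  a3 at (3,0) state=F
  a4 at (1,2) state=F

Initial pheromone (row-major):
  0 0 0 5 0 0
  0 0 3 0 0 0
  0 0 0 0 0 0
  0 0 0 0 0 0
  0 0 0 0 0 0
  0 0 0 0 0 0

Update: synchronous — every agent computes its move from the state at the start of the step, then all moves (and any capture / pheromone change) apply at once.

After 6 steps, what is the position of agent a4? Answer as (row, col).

t=1: a0@(3,0) a1@(2,0) a2@(1,0) a3@(2,0) a4@(0,3) | pheromone: 0 0 0 6 0 0 / 2 0 2 0 0 0 / 4 0 0 0 0 0 / 2 0 0 0 0 0 / 0 0 0 0 0 0 / 0 0 0 0 0 0
t=2: a0@(2,0) a1@(2,0) a2@(2,0) a3@(2,0) a4@(0,3) | pheromone: 0 0 0 7 0 0 / 1 0 1 0 0 0 / 11 0 0 0 0 0 / 1 0 0 0 0 0 / 0 0 0 0 0 0 / 0 0 0 0 0 0
t=3: a0@(2,0) a1@(2,0) a2@(2,0) a3@(2,0) a4@(0,3) | pheromone: 0 0 0 8 0 0 / 0 0 0 0 0 0 / 18 0 0 0 0 0 / 0 0 0 0 0 0 / 0 0 0 0 0 0 / 0 0 0 0 0 0
t=4: a0@(2,0) a1@(2,0) a2@(2,0) a3@(2,0) a4@(0,3) | pheromone: 0 0 0 9 0 0 / 0 0 0 0 0 0 / 25 0 0 0 0 0 / 0 0 0 0 0 0 / 0 0 0 0 0 0 / 0 0 0 0 0 0
t=5: a0@(2,0) a1@(2,0) a2@(2,0) a3@(2,0) a4@(0,3) | pheromone: 0 0 0 10 0 0 / 0 0 0 0 0 0 / 32 0 0 0 0 0 / 0 0 0 0 0 0 / 0 0 0 0 0 0 / 0 0 0 0 0 0
t=6: a0@(2,0) a1@(2,0) a2@(2,0) a3@(2,0) a4@(0,3) | pheromone: 0 0 0 11 0 0 / 0 0 0 0 0 0 / 39 0 0 0 0 0 / 0 0 0 0 0 0 / 0 0 0 0 0 0 / 0 0 0 0 0 0

(0, 3)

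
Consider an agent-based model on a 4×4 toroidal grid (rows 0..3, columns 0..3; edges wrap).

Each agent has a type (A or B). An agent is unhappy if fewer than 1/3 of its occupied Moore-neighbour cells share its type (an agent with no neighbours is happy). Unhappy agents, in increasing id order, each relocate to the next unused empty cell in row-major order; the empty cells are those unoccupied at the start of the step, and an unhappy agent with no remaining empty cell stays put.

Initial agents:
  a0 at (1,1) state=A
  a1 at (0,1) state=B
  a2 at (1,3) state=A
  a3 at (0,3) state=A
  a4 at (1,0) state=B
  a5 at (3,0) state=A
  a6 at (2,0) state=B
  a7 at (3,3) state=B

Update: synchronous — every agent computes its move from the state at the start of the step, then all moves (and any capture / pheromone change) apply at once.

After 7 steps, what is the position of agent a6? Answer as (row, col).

t=1: a0@(0,0):A a1@(0,1):B a2@(1,3):A a3@(0,3):A a4@(1,0):B a5@(0,2):A a6@(2,0):B a7@(3,3):B
t=2: a0@(0,0):A a1@(0,1):B a2@(1,3):A a3@(0,3):A a4@(1,0):B a5@(0,2):A a6@(2,0):B a7@(1,1):B
t=3: (unchanged — steady state)

(2, 0)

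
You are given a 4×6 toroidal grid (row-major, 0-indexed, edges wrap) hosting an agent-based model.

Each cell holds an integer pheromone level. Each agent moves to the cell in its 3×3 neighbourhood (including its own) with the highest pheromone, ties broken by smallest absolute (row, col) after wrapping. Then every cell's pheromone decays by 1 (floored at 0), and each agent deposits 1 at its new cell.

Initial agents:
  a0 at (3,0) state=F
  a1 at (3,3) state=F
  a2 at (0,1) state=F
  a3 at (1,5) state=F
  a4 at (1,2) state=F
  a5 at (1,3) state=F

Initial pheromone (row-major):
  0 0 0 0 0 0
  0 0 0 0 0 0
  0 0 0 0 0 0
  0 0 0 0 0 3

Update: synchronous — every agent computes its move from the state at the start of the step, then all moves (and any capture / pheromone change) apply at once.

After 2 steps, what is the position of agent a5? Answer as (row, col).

t=1: a0@(3,5) a1@(0,2) a2@(0,0) a3@(0,0) a4@(0,1) a5@(0,2) | pheromone: 2 1 2 0 0 0 / 0 0 0 0 0 0 / 0 0 0 0 0 0 / 0 0 0 0 0 3
t=2: a0@(3,5) a1@(0,2) a2@(3,5) a3@(3,5) a4@(0,0) a5@(0,2) | pheromone: 2 0 3 0 0 0 / 0 0 0 0 0 0 / 0 0 0 0 0 0 / 0 0 0 0 0 5

(0, 2)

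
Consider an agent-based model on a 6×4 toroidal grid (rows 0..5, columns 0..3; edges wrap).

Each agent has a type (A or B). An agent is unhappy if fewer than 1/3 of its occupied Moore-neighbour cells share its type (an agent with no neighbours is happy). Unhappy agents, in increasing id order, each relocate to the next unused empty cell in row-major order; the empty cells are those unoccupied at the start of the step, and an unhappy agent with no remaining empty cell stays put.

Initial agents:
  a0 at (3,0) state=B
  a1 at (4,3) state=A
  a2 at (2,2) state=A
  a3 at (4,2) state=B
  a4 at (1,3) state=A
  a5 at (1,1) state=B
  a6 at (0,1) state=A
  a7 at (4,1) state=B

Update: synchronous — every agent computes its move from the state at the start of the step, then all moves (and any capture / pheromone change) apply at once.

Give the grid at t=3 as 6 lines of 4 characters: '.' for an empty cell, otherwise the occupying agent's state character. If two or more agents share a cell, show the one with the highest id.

A.BA
...A
..A.
B...
.BB.
....

t=1: a0@(3,0):B a1@(0,0):A a2@(2,2):A a3@(4,2):B a4@(1,3):A a5@(0,2):B a6@(0,3):A a7@(4,1):B
t=2: a0@(3,0):B a1@(0,0):A a2@(2,2):A a3@(4,2):B a4@(1,3):A a5@(0,1):B a6@(0,3):A a7@(4,1):B
t=3: a0@(3,0):B a1@(0,0):A a2@(2,2):A a3@(4,2):B a4@(1,3):A a5@(0,2):B a6@(0,3):A a7@(4,1):B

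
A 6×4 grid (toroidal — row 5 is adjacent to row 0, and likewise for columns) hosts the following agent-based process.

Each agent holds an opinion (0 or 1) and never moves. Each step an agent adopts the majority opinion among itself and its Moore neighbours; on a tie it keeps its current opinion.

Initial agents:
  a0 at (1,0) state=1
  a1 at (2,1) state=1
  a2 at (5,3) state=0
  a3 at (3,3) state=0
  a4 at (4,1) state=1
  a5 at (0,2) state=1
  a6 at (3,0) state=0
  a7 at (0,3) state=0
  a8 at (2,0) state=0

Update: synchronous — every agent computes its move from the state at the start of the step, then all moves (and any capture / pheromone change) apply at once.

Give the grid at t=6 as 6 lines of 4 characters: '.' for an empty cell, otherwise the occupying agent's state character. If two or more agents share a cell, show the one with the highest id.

..00
1...
01..
0..0
.1..
...0

t=1: a0@(1,0):1 a1@(2,1):1 a2@(5,3):0 a3@(3,3):0 a4@(4,1):1 a5@(0,2):0 a6@(3,0):0 a7@(0,3):0 a8@(2,0):0
t=2: (unchanged — steady state)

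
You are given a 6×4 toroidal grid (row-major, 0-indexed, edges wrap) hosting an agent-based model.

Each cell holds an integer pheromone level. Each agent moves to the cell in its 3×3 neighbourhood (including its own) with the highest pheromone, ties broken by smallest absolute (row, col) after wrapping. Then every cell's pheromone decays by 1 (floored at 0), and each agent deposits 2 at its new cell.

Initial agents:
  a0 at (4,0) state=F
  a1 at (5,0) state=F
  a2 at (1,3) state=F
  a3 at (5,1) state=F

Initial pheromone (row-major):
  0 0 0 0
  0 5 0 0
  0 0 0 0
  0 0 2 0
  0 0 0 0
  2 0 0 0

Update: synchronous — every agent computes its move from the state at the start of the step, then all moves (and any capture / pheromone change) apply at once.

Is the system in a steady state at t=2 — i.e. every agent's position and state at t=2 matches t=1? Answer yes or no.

no

t=1: a0@(5,0) a1@(5,0) a2@(0,0) a3@(5,0) | pheromone: 2 0 0 0 / 0 4 0 0 / 0 0 0 0 / 0 0 1 0 / 0 0 0 0 / 7 0 0 0
t=2: a0@(5,0) a1@(5,0) a2@(5,0) a3@(5,0) | pheromone: 1 0 0 0 / 0 3 0 0 / 0 0 0 0 / 0 0 0 0 / 0 0 0 0 / 14 0 0 0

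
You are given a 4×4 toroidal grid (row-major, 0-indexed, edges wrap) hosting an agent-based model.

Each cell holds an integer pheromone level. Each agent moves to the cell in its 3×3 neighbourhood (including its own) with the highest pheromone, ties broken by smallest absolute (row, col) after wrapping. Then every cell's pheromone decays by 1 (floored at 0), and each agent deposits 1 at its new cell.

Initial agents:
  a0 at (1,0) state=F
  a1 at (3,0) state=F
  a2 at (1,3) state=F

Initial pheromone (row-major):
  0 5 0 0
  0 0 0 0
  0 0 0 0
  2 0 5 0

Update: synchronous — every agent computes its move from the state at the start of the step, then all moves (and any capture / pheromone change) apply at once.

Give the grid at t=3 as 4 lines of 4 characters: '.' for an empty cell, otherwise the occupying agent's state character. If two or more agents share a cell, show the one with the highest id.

t=1: a0@(0,1) a1@(0,1) a2@(0,0) | pheromone: 1 6 0 0 / 0 0 0 0 / 0 0 0 0 / 1 0 4 0
t=2: a0@(0,1) a1@(0,1) a2@(0,1) | pheromone: 0 8 0 0 / 0 0 0 0 / 0 0 0 0 / 0 0 3 0
t=3: a0@(0,1) a1@(0,1) a2@(0,1) | pheromone: 0 10 0 0 / 0 0 0 0 / 0 0 0 0 / 0 0 2 0

.F..
....
....
....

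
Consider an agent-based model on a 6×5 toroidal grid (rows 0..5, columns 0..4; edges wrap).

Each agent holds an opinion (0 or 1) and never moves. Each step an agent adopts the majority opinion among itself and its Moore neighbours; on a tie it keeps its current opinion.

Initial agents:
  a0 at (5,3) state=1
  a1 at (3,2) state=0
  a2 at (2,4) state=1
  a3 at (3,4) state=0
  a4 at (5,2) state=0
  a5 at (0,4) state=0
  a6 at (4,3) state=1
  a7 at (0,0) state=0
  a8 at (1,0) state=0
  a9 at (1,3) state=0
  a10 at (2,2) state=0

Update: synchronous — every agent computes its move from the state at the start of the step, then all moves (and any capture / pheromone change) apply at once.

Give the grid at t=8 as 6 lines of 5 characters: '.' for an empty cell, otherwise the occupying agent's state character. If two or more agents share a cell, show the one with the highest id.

t=1: a0@(5,3):1 a1@(3,2):0 a2@(2,4):0 a3@(3,4):1 a4@(5,2):1 a5@(0,4):0 a6@(4,3):0 a7@(0,0):0 a8@(1,0):0 a9@(1,3):0 a10@(2,2):0
t=2: a0@(5,3):1 a1@(3,2):0 a2@(2,4):0 a3@(3,4):0 a4@(5,2):1 a5@(0,4):0 a6@(4,3):1 a7@(0,0):0 a8@(1,0):0 a9@(1,3):0 a10@(2,2):0
t=3: (unchanged — steady state)

0...0
0..0.
..0.0
..0.0
...1.
..11.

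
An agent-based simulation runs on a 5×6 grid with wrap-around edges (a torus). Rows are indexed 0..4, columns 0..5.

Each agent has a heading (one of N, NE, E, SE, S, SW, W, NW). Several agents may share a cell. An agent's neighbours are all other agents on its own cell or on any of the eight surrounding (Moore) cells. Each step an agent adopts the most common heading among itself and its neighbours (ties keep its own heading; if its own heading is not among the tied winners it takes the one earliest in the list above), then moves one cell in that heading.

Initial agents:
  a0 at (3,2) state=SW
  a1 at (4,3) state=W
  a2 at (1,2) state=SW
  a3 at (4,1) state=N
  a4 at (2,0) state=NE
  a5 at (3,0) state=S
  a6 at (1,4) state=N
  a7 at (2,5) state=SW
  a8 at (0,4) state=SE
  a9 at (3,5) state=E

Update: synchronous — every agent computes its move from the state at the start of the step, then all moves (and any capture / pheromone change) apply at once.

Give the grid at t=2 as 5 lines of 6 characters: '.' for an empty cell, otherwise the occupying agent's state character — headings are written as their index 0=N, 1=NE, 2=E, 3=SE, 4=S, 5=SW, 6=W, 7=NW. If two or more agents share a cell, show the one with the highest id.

4.1...
......
3.....
5.....
56.505

t=1: a0@(4,1):SW a1@(4,2):W a2@(2,1):SW a3@(3,1):N a4@(1,1):NE a5@(4,0):S a6@(0,4):N a7@(3,4):SW a8@(1,5):SE a9@(3,0):E
t=2: a0@(0,0):SW a1@(4,1):W a2@(3,0):SW a3@(4,0):SW a4@(0,2):NE a5@(0,0):S a6@(4,4):N a7@(4,3):SW a8@(2,0):SE a9@(4,5):SW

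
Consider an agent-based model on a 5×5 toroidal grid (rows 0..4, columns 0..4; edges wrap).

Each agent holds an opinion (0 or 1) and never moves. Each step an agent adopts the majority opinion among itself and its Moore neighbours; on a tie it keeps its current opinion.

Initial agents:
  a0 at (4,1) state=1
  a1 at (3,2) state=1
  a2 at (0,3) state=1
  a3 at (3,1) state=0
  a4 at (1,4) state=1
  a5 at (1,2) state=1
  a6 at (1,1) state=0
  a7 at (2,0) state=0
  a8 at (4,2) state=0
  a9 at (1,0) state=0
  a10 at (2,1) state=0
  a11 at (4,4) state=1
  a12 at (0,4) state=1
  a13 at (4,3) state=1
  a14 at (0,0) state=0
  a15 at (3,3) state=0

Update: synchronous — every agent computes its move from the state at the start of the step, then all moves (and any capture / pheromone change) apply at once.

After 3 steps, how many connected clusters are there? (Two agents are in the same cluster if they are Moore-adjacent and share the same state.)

t=1: a0@(4,1):0 a1@(3,2):0 a2@(0,3):1 a3@(3,1):0 a4@(1,4):1 a5@(1,2):1 a6@(1,1):0 a7@(2,0):0 a8@(4,2):1 a9@(1,0):0 a10@(2,1):0 a11@(4,4):1 a12@(0,4):1 a13@(4,3):1 a14@(0,0):1 a15@(3,3):1
t=2: (unchanged — steady state)

2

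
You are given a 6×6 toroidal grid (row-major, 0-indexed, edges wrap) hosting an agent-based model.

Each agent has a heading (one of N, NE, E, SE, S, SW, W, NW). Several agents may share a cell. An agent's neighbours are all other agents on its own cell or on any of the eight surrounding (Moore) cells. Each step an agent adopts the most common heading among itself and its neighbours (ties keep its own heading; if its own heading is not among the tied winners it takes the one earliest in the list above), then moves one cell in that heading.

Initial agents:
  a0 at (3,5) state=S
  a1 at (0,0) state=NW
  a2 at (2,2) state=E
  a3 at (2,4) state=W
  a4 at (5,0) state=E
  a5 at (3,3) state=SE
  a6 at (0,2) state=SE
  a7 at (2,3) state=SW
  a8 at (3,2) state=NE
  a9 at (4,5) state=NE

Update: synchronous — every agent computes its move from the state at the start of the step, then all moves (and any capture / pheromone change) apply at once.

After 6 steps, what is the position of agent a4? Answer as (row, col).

t=1: a0@(4,5):S a1@(5,5):NW a2@(2,3):E a3@(2,3):W a4@(5,1):E a5@(4,4):SE a6@(1,3):SE a7@(3,2):SW a8@(2,3):NE a9@(3,0):NE
t=2: a0@(5,5):S a1@(4,4):NW a2@(2,4):E a3@(2,2):W a4@(5,2):E a5@(5,5):SE a6@(2,4):SE a7@(4,1):SW a8@(1,4):NE a9@(2,1):NE
t=3: a0@(0,5):S a1@(3,3):NW a2@(2,5):E a3@(2,1):W a4@(5,3):E a5@(0,0):SE a6@(3,5):SE a7@(5,0):SW a8@(0,5):NE a9@(1,2):NE
t=4: a0@(1,5):S a1@(2,2):NW a2@(2,0):E a3@(2,0):W a4@(5,4):E a5@(1,1):SE a6@(4,0):SE a7@(0,5):SW a8@(5,0):NE a9@(0,3):NE
t=5: a0@(2,5):S a1@(1,1):NW a2@(2,1):E a3@(2,5):W a4@(5,5):E a5@(2,2):SE a6@(5,1):SE a7@(1,4):SW a8@(4,1):NE a9@(5,4):NE
t=6: a0@(3,5):S a1@(0,0):NW a2@(2,2):E a3@(2,4):W a4@(5,0):E a5@(3,3):SE a6@(0,2):SE a7@(2,3):SW a8@(3,2):NE a9@(4,5):NE

(5, 0)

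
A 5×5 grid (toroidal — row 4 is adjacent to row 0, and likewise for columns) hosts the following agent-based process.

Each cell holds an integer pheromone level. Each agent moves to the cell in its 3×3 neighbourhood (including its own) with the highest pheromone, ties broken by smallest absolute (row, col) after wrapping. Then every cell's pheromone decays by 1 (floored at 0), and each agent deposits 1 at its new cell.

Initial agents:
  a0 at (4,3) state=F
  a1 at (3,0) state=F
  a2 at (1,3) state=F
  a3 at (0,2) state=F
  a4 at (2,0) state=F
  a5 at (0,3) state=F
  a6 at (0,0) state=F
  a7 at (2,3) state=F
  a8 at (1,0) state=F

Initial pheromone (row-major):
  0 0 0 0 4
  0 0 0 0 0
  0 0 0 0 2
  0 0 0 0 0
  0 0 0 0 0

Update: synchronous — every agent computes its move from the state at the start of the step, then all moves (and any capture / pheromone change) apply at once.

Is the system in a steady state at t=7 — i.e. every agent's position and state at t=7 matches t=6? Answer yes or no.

t=1: a0@(0,4) a1@(2,4) a2@(0,4) a3@(0,1) a4@(2,4) a5@(0,4) a6@(0,4) a7@(2,4) a8@(0,4) | pheromone: 0 1 0 0 8 / 0 0 0 0 0 / 0 0 0 0 4 / 0 0 0 0 0 / 0 0 0 0 0
t=2: a0@(0,4) a1@(2,4) a2@(0,4) a3@(0,1) a4@(2,4) a5@(0,4) a6@(0,4) a7@(2,4) a8@(0,4) | pheromone: 0 1 0 0 12 / 0 0 0 0 0 / 0 0 0 0 6 / 0 0 0 0 0 / 0 0 0 0 0
t=3: a0@(0,4) a1@(2,4) a2@(0,4) a3@(0,1) a4@(2,4) a5@(0,4) a6@(0,4) a7@(2,4) a8@(0,4) | pheromone: 0 1 0 0 16 / 0 0 0 0 0 / 0 0 0 0 8 / 0 0 0 0 0 / 0 0 0 0 0
t=4: a0@(0,4) a1@(2,4) a2@(0,4) a3@(0,1) a4@(2,4) a5@(0,4) a6@(0,4) a7@(2,4) a8@(0,4) | pheromone: 0 1 0 0 20 / 0 0 0 0 0 / 0 0 0 0 10 / 0 0 0 0 0 / 0 0 0 0 0
t=5: a0@(0,4) a1@(2,4) a2@(0,4) a3@(0,1) a4@(2,4) a5@(0,4) a6@(0,4) a7@(2,4) a8@(0,4) | pheromone: 0 1 0 0 24 / 0 0 0 0 0 / 0 0 0 0 12 / 0 0 0 0 0 / 0 0 0 0 0
t=6: a0@(0,4) a1@(2,4) a2@(0,4) a3@(0,1) a4@(2,4) a5@(0,4) a6@(0,4) a7@(2,4) a8@(0,4) | pheromone: 0 1 0 0 28 / 0 0 0 0 0 / 0 0 0 0 14 / 0 0 0 0 0 / 0 0 0 0 0
t=7: a0@(0,4) a1@(2,4) a2@(0,4) a3@(0,1) a4@(2,4) a5@(0,4) a6@(0,4) a7@(2,4) a8@(0,4) | pheromone: 0 1 0 0 32 / 0 0 0 0 0 / 0 0 0 0 16 / 0 0 0 0 0 / 0 0 0 0 0

yes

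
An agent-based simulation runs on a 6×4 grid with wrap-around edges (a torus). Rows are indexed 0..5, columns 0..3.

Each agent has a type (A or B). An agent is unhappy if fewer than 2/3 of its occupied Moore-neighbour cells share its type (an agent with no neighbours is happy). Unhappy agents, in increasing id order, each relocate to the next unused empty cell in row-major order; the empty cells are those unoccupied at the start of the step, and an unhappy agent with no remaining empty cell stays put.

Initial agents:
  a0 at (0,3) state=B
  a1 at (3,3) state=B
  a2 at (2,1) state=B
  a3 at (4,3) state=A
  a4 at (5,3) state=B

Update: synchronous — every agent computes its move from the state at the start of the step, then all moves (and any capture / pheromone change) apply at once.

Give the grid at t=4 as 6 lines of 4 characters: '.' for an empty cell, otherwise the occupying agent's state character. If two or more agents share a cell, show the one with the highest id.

t=1: a0@(0,3):B a1@(0,0):B a2@(2,1):B a3@(0,1):A a4@(0,2):B
t=2: a0@(0,3):B a1@(1,0):B a2@(2,1):B a3@(1,1):A a4@(1,2):B
t=3: a0@(0,3):B a1@(1,0):B a2@(2,1):B a3@(0,0):A a4@(1,2):B
t=4: a0@(0,3):B a1@(1,0):B a2@(2,1):B a3@(0,1):A a4@(1,2):B

.A.B
B.B.
.B..
....
....
....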